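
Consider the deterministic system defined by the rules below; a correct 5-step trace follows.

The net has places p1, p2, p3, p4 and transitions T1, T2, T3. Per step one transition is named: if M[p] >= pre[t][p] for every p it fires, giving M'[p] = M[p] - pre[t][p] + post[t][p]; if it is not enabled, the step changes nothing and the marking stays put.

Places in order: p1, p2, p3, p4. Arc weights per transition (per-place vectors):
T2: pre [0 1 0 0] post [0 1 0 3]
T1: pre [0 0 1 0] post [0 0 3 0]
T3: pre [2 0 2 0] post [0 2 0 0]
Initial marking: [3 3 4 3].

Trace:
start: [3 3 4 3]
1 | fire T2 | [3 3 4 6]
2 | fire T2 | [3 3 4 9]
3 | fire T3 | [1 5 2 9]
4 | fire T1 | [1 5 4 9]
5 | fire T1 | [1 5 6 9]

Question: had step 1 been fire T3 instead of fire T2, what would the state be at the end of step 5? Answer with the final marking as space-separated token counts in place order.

(re-executing from step 1 with the substitution; state before step 1: [3 3 4 3])
1 | fire T3 | [1 5 2 3]
2 | fire T2 | [1 5 2 6]
3 | fire T3 | [1 5 2 6]
4 | fire T1 | [1 5 4 6]
5 | fire T1 | [1 5 6 6]

1 5 6 6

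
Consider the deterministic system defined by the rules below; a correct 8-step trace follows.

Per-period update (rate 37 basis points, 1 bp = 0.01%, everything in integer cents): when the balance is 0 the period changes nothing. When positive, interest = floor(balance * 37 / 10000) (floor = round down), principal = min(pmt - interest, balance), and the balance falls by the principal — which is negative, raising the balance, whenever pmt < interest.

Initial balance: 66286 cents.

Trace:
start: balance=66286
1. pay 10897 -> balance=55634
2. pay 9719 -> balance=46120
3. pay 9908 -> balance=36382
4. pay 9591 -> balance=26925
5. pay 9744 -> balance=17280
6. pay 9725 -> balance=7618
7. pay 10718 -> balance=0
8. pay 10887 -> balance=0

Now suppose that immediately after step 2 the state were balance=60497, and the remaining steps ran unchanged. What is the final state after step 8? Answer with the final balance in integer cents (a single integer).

729

state after step 2 := balance=60497
3. pay 9908 -> balance=50812
4. pay 9591 -> balance=41409
5. pay 9744 -> balance=31818
6. pay 9725 -> balance=22210
7. pay 10718 -> balance=11574
8. pay 10887 -> balance=729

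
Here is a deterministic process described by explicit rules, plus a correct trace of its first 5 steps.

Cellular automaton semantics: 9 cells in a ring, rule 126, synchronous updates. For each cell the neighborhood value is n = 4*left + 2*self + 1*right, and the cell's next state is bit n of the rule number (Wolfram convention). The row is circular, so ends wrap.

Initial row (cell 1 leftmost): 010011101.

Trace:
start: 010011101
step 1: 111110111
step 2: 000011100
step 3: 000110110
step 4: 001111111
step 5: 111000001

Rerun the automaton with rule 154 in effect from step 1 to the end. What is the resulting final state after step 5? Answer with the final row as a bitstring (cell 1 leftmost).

(re-executing steps 1..5 under rule 154; state before step 1: 010011101)
step 1: 001111000
step 2: 011110100
step 3: 111100010
step 4: 111010100
step 5: 110000011

110000011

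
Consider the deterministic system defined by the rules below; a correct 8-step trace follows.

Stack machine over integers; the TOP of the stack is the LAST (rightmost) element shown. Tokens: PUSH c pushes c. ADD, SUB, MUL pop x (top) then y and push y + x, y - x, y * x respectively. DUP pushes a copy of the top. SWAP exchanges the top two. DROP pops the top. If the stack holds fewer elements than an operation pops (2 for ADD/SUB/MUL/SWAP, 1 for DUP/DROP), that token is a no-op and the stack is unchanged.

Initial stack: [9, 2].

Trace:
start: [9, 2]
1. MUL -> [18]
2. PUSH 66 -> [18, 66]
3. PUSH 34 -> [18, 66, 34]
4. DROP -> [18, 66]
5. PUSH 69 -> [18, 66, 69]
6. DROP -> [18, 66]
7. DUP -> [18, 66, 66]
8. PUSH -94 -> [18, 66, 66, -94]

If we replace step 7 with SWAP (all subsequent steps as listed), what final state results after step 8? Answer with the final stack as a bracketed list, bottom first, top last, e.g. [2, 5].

[66, 18, -94]

(re-executing from step 7 with the substitution; state before step 7: [18, 66])
7. SWAP -> [66, 18]
8. PUSH -94 -> [66, 18, -94]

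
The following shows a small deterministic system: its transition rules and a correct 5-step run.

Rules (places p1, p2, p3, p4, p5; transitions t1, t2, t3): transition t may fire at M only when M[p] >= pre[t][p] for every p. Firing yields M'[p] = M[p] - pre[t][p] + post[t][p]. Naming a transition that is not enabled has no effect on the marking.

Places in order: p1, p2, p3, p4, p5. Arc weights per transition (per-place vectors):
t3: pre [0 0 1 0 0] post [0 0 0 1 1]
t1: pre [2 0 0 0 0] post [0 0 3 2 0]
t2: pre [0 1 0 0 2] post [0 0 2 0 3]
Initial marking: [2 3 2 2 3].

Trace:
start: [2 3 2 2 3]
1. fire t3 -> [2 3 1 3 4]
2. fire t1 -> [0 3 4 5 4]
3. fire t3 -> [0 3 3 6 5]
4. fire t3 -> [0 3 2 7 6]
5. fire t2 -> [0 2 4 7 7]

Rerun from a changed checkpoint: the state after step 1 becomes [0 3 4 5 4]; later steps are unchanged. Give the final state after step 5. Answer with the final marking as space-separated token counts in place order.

state after step 1 := [0 3 4 5 4]
2. fire t1 -> [0 3 4 5 4]
3. fire t3 -> [0 3 3 6 5]
4. fire t3 -> [0 3 2 7 6]
5. fire t2 -> [0 2 4 7 7]

0 2 4 7 7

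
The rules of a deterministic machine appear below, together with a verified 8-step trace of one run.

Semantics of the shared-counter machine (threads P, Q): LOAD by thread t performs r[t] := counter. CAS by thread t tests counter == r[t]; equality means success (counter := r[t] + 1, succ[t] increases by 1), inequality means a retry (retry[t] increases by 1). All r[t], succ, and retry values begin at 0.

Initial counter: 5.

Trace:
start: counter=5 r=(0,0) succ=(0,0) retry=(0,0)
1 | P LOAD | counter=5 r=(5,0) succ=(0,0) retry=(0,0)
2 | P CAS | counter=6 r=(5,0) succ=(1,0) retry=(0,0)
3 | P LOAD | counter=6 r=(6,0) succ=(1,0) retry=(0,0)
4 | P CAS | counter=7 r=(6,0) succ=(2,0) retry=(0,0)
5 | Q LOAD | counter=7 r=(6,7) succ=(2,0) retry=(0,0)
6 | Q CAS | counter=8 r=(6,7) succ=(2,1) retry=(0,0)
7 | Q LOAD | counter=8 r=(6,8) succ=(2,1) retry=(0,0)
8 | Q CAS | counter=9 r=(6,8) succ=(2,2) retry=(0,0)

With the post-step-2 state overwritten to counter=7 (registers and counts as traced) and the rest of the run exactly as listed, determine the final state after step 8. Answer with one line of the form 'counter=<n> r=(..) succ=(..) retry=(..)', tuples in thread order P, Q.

counter=10 r=(7,9) succ=(2,2) retry=(0,0)

state after step 2 := counter=7 r=(5,0) succ=(1,0) retry=(0,0)
3 | P LOAD | counter=7 r=(7,0) succ=(1,0) retry=(0,0)
4 | P CAS | counter=8 r=(7,0) succ=(2,0) retry=(0,0)
5 | Q LOAD | counter=8 r=(7,8) succ=(2,0) retry=(0,0)
6 | Q CAS | counter=9 r=(7,8) succ=(2,1) retry=(0,0)
7 | Q LOAD | counter=9 r=(7,9) succ=(2,1) retry=(0,0)
8 | Q CAS | counter=10 r=(7,9) succ=(2,2) retry=(0,0)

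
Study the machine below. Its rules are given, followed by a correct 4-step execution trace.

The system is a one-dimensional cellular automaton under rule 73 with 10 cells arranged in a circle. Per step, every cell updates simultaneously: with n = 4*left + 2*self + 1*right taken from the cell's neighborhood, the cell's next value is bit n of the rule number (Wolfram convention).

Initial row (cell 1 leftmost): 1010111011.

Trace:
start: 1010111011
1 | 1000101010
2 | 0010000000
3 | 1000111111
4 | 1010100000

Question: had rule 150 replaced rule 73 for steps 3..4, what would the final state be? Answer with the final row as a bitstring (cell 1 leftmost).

(re-executing steps 3..4 under rule 150; state before step 3: 0010000000)
3 | 0111000000
4 | 1010100000

1010100000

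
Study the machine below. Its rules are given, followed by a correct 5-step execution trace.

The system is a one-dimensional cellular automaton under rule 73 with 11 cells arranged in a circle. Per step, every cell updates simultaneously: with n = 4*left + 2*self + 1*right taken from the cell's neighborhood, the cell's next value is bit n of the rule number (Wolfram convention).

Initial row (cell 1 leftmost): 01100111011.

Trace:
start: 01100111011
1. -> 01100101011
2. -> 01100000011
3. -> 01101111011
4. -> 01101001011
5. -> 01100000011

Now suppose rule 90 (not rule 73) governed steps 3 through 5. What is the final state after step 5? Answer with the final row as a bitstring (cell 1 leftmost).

(re-executing steps 3..5 under rule 90; state before step 3: 01100000011)
3. -> 01110000111
4. -> 01011001101
5. -> 00011111100

00011111100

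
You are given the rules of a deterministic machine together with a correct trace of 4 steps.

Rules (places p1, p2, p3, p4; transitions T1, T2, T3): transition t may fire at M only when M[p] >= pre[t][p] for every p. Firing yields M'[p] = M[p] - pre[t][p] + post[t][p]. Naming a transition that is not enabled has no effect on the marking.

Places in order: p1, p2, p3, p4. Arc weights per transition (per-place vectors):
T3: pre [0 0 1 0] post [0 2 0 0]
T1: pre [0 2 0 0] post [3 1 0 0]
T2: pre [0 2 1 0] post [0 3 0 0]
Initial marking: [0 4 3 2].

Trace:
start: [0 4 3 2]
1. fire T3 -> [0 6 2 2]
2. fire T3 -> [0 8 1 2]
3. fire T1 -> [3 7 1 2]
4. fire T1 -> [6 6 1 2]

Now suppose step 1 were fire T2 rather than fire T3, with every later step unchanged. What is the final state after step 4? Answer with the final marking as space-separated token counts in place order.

(re-executing from step 1 with the substitution; state before step 1: [0 4 3 2])
1. fire T2 -> [0 5 2 2]
2. fire T3 -> [0 7 1 2]
3. fire T1 -> [3 6 1 2]
4. fire T1 -> [6 5 1 2]

6 5 1 2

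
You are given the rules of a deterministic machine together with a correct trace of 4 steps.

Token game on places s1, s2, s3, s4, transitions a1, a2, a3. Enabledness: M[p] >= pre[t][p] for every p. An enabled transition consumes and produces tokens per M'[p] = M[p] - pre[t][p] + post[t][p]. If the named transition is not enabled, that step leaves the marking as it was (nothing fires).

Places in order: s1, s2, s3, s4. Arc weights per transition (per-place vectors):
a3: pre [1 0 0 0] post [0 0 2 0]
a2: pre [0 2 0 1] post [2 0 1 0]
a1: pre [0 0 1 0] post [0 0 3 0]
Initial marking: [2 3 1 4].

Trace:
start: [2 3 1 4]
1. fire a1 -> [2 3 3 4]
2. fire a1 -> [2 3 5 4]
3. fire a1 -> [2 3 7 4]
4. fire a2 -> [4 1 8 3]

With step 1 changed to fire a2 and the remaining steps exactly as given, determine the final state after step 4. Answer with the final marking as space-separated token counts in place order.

4 1 6 3

(re-executing from step 1 with the substitution; state before step 1: [2 3 1 4])
1. fire a2 -> [4 1 2 3]
2. fire a1 -> [4 1 4 3]
3. fire a1 -> [4 1 6 3]
4. fire a2 -> [4 1 6 3]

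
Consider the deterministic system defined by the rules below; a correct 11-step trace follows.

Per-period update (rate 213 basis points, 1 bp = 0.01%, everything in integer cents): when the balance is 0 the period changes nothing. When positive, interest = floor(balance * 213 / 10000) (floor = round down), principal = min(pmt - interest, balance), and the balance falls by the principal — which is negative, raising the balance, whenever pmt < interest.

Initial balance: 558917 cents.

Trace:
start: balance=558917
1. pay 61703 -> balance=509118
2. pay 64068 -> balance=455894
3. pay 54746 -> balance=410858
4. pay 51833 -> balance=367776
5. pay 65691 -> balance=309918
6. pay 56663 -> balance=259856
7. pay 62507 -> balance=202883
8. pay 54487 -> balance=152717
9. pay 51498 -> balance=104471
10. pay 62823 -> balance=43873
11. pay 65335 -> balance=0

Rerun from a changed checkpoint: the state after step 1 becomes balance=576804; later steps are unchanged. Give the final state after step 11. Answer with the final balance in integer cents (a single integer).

63037

state after step 1 := balance=576804
2. pay 64068 -> balance=525021
3. pay 54746 -> balance=481457
4. pay 51833 -> balance=439879
5. pay 65691 -> balance=383557
6. pay 56663 -> balance=335063
7. pay 62507 -> balance=279692
8. pay 54487 -> balance=231162
9. pay 51498 -> balance=184587
10. pay 62823 -> balance=125695
11. pay 65335 -> balance=63037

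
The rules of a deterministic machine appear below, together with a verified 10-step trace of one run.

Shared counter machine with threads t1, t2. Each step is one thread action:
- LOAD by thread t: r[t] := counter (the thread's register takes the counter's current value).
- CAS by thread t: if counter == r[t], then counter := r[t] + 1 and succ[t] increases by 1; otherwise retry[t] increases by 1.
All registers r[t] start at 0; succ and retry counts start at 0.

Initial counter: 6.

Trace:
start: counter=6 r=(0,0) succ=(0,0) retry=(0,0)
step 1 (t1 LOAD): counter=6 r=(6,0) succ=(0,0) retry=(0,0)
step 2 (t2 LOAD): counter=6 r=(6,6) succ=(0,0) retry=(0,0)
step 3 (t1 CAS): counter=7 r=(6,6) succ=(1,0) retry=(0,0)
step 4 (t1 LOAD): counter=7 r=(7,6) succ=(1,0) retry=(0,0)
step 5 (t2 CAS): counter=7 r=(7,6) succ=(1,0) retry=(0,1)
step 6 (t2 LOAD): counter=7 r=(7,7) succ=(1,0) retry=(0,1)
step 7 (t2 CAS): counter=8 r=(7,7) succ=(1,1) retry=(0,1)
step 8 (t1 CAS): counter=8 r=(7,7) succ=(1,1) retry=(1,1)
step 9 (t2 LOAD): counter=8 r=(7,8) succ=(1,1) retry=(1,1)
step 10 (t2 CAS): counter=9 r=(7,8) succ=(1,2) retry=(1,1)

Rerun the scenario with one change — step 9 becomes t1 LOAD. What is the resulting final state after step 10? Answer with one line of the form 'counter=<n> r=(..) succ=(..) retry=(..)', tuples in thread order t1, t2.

(re-executing from step 9 with the substitution; state before step 9: counter=8 r=(7,7) succ=(1,1) retry=(1,1))
step 9 (t1 LOAD): counter=8 r=(8,7) succ=(1,1) retry=(1,1)
step 10 (t2 CAS): counter=8 r=(8,7) succ=(1,1) retry=(1,2)

counter=8 r=(8,7) succ=(1,1) retry=(1,2)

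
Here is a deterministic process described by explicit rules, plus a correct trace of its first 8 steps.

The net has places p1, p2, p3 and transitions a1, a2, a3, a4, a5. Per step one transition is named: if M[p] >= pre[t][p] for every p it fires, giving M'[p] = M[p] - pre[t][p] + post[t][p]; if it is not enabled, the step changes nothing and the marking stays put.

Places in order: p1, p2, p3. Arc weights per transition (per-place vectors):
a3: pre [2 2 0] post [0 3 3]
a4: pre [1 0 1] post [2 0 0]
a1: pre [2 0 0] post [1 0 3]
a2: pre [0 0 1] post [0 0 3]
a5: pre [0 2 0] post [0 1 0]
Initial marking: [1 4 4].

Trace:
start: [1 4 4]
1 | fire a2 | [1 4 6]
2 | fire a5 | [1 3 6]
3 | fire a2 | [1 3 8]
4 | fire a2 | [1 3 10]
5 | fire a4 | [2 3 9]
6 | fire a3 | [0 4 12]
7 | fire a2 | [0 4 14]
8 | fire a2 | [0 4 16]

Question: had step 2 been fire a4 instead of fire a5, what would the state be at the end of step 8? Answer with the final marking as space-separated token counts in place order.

1 5 15

(re-executing from step 2 with the substitution; state before step 2: [1 4 6])
2 | fire a4 | [2 4 5]
3 | fire a2 | [2 4 7]
4 | fire a2 | [2 4 9]
5 | fire a4 | [3 4 8]
6 | fire a3 | [1 5 11]
7 | fire a2 | [1 5 13]
8 | fire a2 | [1 5 15]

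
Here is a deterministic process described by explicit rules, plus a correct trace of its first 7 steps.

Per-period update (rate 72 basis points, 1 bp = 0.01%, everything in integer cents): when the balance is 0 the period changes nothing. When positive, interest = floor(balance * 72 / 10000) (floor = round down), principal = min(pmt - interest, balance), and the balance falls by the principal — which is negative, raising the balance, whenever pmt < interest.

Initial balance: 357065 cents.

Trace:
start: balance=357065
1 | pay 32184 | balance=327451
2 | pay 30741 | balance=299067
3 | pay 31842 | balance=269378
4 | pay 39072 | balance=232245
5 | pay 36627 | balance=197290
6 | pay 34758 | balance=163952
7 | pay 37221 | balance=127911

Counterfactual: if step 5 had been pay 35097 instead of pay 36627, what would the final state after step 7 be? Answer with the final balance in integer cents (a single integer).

(re-executing from step 5 with the substitution; state before step 5: balance=232245)
5 | pay 35097 | balance=198820
6 | pay 34758 | balance=165493
7 | pay 37221 | balance=129463

129463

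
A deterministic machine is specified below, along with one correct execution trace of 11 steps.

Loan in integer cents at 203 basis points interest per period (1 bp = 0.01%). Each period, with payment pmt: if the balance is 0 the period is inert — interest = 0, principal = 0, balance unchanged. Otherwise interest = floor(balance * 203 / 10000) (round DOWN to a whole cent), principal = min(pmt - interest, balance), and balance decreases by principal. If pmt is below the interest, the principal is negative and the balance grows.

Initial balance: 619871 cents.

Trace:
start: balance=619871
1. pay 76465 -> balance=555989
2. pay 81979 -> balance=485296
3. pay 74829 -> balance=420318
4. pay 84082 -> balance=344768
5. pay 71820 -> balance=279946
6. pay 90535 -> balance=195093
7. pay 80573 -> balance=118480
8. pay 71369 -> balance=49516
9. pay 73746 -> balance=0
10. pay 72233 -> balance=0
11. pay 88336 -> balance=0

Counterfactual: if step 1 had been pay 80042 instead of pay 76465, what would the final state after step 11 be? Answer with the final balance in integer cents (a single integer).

(re-executing from step 1 with the substitution; state before step 1: balance=619871)
1. pay 80042 -> balance=552412
2. pay 81979 -> balance=481646
3. pay 74829 -> balance=416594
4. pay 84082 -> balance=340968
5. pay 71820 -> balance=276069
6. pay 90535 -> balance=191138
7. pay 80573 -> balance=114445
8. pay 71369 -> balance=45399
9. pay 73746 -> balance=0
10. pay 72233 -> balance=0
11. pay 88336 -> balance=0

0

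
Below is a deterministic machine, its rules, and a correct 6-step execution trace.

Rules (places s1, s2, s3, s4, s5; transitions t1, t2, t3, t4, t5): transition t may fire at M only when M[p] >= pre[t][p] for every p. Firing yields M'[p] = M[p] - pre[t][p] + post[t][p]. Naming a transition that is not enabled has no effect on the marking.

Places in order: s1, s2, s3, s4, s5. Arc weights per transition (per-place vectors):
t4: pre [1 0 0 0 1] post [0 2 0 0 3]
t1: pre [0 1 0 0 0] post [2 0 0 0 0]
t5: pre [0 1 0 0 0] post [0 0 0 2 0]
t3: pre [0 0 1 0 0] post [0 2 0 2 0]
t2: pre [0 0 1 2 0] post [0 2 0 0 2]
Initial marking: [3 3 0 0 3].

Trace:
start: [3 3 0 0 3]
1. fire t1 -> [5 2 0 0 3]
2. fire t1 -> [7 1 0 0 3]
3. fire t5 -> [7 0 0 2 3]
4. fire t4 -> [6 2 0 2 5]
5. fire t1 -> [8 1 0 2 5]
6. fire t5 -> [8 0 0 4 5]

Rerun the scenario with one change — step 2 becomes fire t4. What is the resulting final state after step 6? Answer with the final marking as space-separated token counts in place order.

5 3 0 4 7

(re-executing from step 2 with the substitution; state before step 2: [5 2 0 0 3])
2. fire t4 -> [4 4 0 0 5]
3. fire t5 -> [4 3 0 2 5]
4. fire t4 -> [3 5 0 2 7]
5. fire t1 -> [5 4 0 2 7]
6. fire t5 -> [5 3 0 4 7]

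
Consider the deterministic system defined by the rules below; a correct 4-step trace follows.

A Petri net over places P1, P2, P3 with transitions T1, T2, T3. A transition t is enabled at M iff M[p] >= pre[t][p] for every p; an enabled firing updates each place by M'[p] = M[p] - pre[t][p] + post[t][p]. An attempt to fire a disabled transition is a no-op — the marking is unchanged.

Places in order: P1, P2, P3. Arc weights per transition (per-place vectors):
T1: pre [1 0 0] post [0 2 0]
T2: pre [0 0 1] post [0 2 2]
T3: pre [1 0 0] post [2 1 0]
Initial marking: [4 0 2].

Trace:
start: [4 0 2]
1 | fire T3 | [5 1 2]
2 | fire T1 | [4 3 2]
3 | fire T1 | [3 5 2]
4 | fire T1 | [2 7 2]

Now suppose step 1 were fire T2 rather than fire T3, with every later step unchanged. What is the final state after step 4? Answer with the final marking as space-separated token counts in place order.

1 8 3

(re-executing from step 1 with the substitution; state before step 1: [4 0 2])
1 | fire T2 | [4 2 3]
2 | fire T1 | [3 4 3]
3 | fire T1 | [2 6 3]
4 | fire T1 | [1 8 3]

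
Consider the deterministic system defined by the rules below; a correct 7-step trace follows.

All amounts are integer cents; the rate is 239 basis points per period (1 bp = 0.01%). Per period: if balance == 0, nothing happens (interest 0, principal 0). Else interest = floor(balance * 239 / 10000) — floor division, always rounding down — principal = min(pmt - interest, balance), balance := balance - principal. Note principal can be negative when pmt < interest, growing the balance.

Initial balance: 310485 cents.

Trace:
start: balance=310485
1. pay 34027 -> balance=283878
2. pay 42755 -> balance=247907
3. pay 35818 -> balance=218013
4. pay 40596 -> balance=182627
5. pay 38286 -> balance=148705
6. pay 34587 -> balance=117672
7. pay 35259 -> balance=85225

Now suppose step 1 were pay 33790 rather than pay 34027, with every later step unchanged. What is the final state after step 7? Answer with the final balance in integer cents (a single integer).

85498

(re-executing from step 1 with the substitution; state before step 1: balance=310485)
1. pay 33790 -> balance=284115
2. pay 42755 -> balance=248150
3. pay 35818 -> balance=218262
4. pay 40596 -> balance=182882
5. pay 38286 -> balance=148966
6. pay 34587 -> balance=117939
7. pay 35259 -> balance=85498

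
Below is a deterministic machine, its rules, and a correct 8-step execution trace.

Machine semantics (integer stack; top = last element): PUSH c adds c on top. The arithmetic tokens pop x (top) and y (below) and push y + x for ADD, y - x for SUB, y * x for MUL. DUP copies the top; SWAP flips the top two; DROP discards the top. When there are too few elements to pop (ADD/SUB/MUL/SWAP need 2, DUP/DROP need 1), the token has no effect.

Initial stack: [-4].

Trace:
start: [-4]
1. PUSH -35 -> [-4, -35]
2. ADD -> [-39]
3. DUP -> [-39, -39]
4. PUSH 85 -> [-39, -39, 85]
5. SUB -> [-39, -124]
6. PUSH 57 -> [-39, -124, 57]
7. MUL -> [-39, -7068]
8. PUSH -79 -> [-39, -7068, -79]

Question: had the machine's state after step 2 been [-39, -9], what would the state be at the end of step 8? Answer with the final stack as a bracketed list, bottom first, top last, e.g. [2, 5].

state after step 2 := [-39, -9]
3. DUP -> [-39, -9, -9]
4. PUSH 85 -> [-39, -9, -9, 85]
5. SUB -> [-39, -9, -94]
6. PUSH 57 -> [-39, -9, -94, 57]
7. MUL -> [-39, -9, -5358]
8. PUSH -79 -> [-39, -9, -5358, -79]

[-39, -9, -5358, -79]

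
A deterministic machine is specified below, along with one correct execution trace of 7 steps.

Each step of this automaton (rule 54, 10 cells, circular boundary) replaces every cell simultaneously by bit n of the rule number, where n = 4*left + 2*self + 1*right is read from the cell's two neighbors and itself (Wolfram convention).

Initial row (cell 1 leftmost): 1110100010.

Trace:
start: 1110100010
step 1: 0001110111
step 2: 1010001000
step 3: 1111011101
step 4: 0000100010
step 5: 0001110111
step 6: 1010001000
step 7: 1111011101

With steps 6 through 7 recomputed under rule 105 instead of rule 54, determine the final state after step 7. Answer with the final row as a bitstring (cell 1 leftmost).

(re-executing steps 6..7 under rule 105; state before step 6: 0001110111)
step 6: 0101011101
step 7: 1010110110

1010110110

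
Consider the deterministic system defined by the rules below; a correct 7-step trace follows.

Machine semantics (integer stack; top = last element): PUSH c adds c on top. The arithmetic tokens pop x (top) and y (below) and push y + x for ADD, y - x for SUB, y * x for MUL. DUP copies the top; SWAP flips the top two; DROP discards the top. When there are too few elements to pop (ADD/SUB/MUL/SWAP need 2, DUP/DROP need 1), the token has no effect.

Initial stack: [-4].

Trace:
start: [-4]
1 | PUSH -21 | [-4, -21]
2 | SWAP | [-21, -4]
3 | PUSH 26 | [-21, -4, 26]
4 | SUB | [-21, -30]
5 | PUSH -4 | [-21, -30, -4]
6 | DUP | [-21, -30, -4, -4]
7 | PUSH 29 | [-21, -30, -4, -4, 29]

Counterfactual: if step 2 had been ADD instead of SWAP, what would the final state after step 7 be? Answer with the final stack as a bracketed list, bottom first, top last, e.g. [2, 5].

(re-executing from step 2 with the substitution; state before step 2: [-4, -21])
2 | ADD | [-25]
3 | PUSH 26 | [-25, 26]
4 | SUB | [-51]
5 | PUSH -4 | [-51, -4]
6 | DUP | [-51, -4, -4]
7 | PUSH 29 | [-51, -4, -4, 29]

[-51, -4, -4, 29]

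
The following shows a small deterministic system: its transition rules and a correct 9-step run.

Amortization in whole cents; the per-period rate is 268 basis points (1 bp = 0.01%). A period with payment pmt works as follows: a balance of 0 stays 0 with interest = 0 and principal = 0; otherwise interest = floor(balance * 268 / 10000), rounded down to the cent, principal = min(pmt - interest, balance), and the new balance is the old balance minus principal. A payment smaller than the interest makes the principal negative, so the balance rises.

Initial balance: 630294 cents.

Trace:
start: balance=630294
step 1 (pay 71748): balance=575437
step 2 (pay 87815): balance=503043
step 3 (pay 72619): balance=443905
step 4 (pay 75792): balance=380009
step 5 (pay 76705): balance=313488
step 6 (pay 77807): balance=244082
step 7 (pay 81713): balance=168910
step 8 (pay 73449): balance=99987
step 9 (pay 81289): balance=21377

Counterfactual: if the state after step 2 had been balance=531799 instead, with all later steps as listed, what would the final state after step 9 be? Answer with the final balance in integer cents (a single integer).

state after step 2 := balance=531799
step 3 (pay 72619): balance=473432
step 4 (pay 75792): balance=410327
step 5 (pay 76705): balance=344618
step 6 (pay 77807): balance=276046
step 7 (pay 81713): balance=201731
step 8 (pay 73449): balance=133688
step 9 (pay 81289): balance=55981

55981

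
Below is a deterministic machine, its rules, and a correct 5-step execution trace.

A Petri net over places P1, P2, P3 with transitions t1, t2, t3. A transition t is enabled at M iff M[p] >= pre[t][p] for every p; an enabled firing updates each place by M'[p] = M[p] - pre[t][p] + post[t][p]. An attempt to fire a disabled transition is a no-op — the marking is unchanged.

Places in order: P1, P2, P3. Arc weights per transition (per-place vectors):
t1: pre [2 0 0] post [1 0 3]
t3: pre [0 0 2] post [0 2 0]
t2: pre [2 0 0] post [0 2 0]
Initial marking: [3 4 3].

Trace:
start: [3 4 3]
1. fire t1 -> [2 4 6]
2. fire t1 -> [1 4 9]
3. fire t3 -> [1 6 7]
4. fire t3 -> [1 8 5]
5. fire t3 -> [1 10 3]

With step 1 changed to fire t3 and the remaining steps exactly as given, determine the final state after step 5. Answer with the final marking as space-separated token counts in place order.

2 10 0

(re-executing from step 1 with the substitution; state before step 1: [3 4 3])
1. fire t3 -> [3 6 1]
2. fire t1 -> [2 6 4]
3. fire t3 -> [2 8 2]
4. fire t3 -> [2 10 0]
5. fire t3 -> [2 10 0]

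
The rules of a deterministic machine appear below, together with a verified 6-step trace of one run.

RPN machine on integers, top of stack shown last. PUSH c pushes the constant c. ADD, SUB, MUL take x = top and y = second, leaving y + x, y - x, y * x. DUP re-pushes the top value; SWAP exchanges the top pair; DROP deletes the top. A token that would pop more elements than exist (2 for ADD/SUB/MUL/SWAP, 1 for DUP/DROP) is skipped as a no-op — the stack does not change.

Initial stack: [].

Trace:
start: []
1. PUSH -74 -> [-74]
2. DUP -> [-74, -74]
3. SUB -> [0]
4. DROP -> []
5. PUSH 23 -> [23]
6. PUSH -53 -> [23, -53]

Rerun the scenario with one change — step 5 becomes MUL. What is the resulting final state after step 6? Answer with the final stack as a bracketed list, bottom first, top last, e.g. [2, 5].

[-53]

(re-executing from step 5 with the substitution; state before step 5: [])
5. MUL -> []
6. PUSH -53 -> [-53]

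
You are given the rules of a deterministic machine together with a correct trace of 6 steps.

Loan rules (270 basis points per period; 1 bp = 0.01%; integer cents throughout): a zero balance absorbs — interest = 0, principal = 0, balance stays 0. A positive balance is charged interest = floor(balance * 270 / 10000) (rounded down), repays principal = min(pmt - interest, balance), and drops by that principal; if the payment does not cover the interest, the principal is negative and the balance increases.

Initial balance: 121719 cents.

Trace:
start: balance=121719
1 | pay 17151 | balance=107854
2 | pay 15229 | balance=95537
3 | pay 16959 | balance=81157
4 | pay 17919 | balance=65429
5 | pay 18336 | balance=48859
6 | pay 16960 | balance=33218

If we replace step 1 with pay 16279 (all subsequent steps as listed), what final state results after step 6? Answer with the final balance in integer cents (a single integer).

34214

(re-executing from step 1 with the substitution; state before step 1: balance=121719)
1 | pay 16279 | balance=108726
2 | pay 15229 | balance=96432
3 | pay 16959 | balance=82076
4 | pay 17919 | balance=66373
5 | pay 18336 | balance=49829
6 | pay 16960 | balance=34214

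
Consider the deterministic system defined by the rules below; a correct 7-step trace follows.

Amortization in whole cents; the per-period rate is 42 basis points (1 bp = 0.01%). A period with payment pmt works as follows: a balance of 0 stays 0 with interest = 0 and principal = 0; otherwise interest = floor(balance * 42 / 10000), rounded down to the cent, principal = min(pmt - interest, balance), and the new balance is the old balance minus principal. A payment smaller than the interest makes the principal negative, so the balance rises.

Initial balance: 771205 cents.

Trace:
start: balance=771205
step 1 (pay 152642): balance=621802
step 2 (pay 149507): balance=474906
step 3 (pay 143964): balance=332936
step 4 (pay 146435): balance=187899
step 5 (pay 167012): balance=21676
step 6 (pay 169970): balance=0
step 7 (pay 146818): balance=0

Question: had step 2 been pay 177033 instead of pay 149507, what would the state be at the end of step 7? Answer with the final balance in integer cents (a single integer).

0

(re-executing from step 2 with the substitution; state before step 2: balance=621802)
step 2 (pay 177033): balance=447380
step 3 (pay 143964): balance=305294
step 4 (pay 146435): balance=160141
step 5 (pay 167012): balance=0
step 6 (pay 169970): balance=0
step 7 (pay 146818): balance=0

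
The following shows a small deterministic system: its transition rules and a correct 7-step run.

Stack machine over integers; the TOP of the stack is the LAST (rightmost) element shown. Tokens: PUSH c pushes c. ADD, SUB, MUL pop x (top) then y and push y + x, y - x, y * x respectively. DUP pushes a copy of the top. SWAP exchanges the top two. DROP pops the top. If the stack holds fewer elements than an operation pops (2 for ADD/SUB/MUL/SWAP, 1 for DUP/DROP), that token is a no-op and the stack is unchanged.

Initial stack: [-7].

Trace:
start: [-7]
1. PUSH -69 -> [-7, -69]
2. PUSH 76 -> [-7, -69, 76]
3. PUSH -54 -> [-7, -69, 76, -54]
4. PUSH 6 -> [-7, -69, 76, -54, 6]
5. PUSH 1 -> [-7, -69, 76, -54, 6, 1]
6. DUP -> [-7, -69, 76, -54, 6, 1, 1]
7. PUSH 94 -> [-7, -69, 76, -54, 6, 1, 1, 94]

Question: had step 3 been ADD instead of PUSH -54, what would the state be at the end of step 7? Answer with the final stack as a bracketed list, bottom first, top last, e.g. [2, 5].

(re-executing from step 3 with the substitution; state before step 3: [-7, -69, 76])
3. ADD -> [-7, 7]
4. PUSH 6 -> [-7, 7, 6]
5. PUSH 1 -> [-7, 7, 6, 1]
6. DUP -> [-7, 7, 6, 1, 1]
7. PUSH 94 -> [-7, 7, 6, 1, 1, 94]

[-7, 7, 6, 1, 1, 94]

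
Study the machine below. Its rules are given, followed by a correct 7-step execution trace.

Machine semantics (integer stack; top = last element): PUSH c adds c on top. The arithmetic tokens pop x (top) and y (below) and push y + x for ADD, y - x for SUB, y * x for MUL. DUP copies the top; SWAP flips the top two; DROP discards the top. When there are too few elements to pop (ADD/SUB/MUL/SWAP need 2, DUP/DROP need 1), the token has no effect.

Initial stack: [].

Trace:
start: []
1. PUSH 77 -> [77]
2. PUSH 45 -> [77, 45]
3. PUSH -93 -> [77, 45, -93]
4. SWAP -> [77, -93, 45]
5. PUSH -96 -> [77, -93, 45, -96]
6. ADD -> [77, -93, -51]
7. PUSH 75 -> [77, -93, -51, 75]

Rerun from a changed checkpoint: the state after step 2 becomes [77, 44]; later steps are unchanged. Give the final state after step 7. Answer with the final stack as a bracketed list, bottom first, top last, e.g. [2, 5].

[77, -93, -52, 75]

state after step 2 := [77, 44]
3. PUSH -93 -> [77, 44, -93]
4. SWAP -> [77, -93, 44]
5. PUSH -96 -> [77, -93, 44, -96]
6. ADD -> [77, -93, -52]
7. PUSH 75 -> [77, -93, -52, 75]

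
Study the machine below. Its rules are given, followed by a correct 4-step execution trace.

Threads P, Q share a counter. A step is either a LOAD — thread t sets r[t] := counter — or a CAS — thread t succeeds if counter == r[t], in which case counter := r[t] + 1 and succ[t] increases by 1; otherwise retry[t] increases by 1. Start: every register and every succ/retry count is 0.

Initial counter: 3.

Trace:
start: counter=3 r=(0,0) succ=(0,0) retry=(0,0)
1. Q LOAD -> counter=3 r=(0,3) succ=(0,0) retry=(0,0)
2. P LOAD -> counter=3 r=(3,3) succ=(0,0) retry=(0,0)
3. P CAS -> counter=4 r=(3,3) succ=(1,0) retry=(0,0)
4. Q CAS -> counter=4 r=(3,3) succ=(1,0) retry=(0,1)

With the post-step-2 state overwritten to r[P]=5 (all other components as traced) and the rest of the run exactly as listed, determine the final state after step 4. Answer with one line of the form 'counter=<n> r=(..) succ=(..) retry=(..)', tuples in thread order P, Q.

counter=4 r=(5,3) succ=(0,1) retry=(1,0)

state after step 2 := counter=3 r=(5,3) succ=(0,0) retry=(0,0)
3. P CAS -> counter=3 r=(5,3) succ=(0,0) retry=(1,0)
4. Q CAS -> counter=4 r=(5,3) succ=(0,1) retry=(1,0)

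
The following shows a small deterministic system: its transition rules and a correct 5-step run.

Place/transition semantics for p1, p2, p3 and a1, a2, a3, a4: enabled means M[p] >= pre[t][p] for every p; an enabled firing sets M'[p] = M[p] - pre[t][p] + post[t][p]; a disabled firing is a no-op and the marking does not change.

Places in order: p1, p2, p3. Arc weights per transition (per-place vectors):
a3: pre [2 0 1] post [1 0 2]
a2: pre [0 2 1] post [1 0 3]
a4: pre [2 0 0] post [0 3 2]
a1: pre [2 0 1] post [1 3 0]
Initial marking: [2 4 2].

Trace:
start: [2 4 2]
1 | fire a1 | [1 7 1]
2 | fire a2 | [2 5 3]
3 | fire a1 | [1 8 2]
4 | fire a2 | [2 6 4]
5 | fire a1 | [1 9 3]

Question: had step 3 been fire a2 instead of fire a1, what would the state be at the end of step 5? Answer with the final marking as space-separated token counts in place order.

(re-executing from step 3 with the substitution; state before step 3: [2 5 3])
3 | fire a2 | [3 3 5]
4 | fire a2 | [4 1 7]
5 | fire a1 | [3 4 6]

3 4 6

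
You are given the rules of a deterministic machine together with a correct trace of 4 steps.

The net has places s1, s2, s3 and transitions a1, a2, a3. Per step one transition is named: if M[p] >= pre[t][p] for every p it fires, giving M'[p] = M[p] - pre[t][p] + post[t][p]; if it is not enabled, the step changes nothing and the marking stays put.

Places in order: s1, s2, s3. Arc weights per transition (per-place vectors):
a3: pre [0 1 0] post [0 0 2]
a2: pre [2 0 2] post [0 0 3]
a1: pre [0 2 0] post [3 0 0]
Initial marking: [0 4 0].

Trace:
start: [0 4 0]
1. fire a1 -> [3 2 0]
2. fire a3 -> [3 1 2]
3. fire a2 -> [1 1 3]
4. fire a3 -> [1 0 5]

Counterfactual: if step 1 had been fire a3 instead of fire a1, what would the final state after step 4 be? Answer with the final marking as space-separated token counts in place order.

0 1 6

(re-executing from step 1 with the substitution; state before step 1: [0 4 0])
1. fire a3 -> [0 3 2]
2. fire a3 -> [0 2 4]
3. fire a2 -> [0 2 4]
4. fire a3 -> [0 1 6]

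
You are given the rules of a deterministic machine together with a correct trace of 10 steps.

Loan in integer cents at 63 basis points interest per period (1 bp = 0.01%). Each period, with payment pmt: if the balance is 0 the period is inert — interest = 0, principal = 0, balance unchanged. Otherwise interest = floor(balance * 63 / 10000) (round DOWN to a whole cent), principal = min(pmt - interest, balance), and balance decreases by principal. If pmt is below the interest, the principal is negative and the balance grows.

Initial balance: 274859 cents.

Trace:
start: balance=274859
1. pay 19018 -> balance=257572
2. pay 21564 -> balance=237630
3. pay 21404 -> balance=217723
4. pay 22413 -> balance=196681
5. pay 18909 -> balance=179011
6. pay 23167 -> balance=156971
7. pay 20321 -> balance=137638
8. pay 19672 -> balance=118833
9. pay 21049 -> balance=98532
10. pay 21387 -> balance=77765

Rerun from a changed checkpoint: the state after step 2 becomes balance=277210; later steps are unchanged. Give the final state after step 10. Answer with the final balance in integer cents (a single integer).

state after step 2 := balance=277210
3. pay 21404 -> balance=257552
4. pay 22413 -> balance=236761
5. pay 18909 -> balance=219343
6. pay 23167 -> balance=197557
7. pay 20321 -> balance=178480
8. pay 19672 -> balance=159932
9. pay 21049 -> balance=139890
10. pay 21387 -> balance=119384

119384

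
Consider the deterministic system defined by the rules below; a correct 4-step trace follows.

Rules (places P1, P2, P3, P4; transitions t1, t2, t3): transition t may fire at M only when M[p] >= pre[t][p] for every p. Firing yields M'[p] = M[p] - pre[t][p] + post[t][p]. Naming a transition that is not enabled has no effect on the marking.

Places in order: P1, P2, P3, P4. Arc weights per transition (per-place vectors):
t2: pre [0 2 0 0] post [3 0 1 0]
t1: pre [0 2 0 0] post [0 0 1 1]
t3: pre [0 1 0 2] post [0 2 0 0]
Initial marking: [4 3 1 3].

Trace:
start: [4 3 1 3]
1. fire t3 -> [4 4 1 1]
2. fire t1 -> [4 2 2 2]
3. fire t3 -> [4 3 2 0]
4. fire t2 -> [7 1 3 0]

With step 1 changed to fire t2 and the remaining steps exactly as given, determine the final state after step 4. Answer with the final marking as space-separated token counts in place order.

(re-executing from step 1 with the substitution; state before step 1: [4 3 1 3])
1. fire t2 -> [7 1 2 3]
2. fire t1 -> [7 1 2 3]
3. fire t3 -> [7 2 2 1]
4. fire t2 -> [10 0 3 1]

10 0 3 1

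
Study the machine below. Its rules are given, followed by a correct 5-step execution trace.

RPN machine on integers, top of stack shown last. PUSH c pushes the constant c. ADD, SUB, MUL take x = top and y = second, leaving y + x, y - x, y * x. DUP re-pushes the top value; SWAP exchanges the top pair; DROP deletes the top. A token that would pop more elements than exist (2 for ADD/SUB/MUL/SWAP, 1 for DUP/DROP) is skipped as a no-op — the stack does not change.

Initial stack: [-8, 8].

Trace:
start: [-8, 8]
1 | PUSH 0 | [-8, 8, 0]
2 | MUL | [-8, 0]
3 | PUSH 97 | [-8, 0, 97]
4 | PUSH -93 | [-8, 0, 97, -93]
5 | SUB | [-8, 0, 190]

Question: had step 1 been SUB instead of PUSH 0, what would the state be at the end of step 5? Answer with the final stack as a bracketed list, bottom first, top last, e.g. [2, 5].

(re-executing from step 1 with the substitution; state before step 1: [-8, 8])
1 | SUB | [-16]
2 | MUL | [-16]
3 | PUSH 97 | [-16, 97]
4 | PUSH -93 | [-16, 97, -93]
5 | SUB | [-16, 190]

[-16, 190]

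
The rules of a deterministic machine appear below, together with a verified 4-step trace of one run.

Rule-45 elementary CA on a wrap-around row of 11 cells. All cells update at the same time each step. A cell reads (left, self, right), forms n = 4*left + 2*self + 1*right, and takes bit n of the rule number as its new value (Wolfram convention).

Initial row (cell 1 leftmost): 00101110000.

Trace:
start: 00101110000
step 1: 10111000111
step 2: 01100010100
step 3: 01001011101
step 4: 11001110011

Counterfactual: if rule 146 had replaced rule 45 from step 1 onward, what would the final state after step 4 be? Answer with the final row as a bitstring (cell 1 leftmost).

10001000000

(re-executing steps 1..4 under rule 146; state before step 1: 00101110000)
step 1: 01000101000
step 2: 10101000100
step 3: 00000101011
step 4: 10001000000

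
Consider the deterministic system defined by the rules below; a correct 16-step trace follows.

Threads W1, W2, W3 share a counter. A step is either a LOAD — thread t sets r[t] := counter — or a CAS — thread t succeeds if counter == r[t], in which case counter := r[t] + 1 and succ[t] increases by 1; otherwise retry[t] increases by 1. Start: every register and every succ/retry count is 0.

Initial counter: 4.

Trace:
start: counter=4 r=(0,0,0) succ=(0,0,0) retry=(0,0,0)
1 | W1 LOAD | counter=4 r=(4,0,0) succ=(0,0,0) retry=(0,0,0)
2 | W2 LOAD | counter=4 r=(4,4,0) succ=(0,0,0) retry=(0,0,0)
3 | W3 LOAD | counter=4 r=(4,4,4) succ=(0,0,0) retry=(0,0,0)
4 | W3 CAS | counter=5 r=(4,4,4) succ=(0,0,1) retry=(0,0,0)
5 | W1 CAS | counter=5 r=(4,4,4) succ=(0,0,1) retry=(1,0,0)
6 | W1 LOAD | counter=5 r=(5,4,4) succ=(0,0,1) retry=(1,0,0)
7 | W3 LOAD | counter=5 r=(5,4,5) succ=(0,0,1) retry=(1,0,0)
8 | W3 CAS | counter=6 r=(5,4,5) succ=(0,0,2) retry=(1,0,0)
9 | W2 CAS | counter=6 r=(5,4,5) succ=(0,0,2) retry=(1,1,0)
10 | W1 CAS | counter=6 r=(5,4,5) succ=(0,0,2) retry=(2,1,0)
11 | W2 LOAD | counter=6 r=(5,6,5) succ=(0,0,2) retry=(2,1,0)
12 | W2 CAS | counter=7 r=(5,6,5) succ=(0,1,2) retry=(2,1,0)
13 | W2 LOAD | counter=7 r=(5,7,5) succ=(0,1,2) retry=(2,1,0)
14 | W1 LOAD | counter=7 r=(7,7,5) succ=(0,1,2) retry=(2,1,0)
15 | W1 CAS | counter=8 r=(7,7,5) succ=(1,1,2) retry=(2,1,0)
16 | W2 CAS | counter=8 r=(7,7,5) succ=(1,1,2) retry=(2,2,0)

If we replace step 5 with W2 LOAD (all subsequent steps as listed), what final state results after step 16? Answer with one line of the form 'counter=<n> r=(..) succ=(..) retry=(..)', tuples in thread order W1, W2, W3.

(re-executing from step 5 with the substitution; state before step 5: counter=5 r=(4,4,4) succ=(0,0,1) retry=(0,0,0))
5 | W2 LOAD | counter=5 r=(4,5,4) succ=(0,0,1) retry=(0,0,0)
6 | W1 LOAD | counter=5 r=(5,5,4) succ=(0,0,1) retry=(0,0,0)
7 | W3 LOAD | counter=5 r=(5,5,5) succ=(0,0,1) retry=(0,0,0)
8 | W3 CAS | counter=6 r=(5,5,5) succ=(0,0,2) retry=(0,0,0)
9 | W2 CAS | counter=6 r=(5,5,5) succ=(0,0,2) retry=(0,1,0)
10 | W1 CAS | counter=6 r=(5,5,5) succ=(0,0,2) retry=(1,1,0)
11 | W2 LOAD | counter=6 r=(5,6,5) succ=(0,0,2) retry=(1,1,0)
12 | W2 CAS | counter=7 r=(5,6,5) succ=(0,1,2) retry=(1,1,0)
13 | W2 LOAD | counter=7 r=(5,7,5) succ=(0,1,2) retry=(1,1,0)
14 | W1 LOAD | counter=7 r=(7,7,5) succ=(0,1,2) retry=(1,1,0)
15 | W1 CAS | counter=8 r=(7,7,5) succ=(1,1,2) retry=(1,1,0)
16 | W2 CAS | counter=8 r=(7,7,5) succ=(1,1,2) retry=(1,2,0)

counter=8 r=(7,7,5) succ=(1,1,2) retry=(1,2,0)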